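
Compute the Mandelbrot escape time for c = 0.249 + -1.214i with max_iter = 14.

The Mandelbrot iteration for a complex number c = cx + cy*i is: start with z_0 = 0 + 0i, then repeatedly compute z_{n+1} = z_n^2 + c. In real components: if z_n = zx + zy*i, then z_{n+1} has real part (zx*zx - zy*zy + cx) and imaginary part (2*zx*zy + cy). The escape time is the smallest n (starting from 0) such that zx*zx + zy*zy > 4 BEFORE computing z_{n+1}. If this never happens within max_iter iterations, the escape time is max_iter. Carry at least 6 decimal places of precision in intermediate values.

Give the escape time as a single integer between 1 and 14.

z_0 = 0 + 0i, c = 0.2490 + -1.2140i
Iter 1: z = 0.2490 + -1.2140i, |z|^2 = 1.5358
Iter 2: z = -1.1628 + -1.8186i, |z|^2 = 4.6593
Escaped at iteration 2

Answer: 2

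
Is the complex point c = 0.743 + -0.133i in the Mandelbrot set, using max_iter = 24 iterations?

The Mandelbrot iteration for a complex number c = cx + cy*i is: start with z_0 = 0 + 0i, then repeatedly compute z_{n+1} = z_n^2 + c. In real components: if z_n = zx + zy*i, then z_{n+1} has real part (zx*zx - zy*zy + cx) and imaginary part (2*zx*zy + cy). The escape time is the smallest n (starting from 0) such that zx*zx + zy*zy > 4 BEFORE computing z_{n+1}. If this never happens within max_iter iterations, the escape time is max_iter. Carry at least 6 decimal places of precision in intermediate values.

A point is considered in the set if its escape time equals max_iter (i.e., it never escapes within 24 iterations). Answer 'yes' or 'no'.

z_0 = 0 + 0i, c = 0.7430 + -0.1330i
Iter 1: z = 0.7430 + -0.1330i, |z|^2 = 0.5697
Iter 2: z = 1.2774 + -0.3306i, |z|^2 = 1.7410
Iter 3: z = 2.2653 + -0.9777i, |z|^2 = 6.0876
Escaped at iteration 3

Answer: no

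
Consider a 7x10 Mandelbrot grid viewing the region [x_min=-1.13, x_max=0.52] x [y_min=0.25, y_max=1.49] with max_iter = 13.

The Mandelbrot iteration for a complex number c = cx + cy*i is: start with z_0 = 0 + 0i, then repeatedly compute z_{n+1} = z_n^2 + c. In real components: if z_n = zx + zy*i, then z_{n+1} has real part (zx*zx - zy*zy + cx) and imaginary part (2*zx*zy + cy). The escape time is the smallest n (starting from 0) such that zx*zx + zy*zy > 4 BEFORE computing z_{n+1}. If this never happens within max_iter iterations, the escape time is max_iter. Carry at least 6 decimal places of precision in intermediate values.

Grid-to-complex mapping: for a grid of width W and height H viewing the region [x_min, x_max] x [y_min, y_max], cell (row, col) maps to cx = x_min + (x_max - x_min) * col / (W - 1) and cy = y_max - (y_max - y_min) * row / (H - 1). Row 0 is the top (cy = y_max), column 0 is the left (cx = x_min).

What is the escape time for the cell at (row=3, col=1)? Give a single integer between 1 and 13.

z_0 = 0 + 0i, c = -0.8550 + 1.0767i
Iter 1: z = -0.8550 + 1.0767i, |z|^2 = 1.8902
Iter 2: z = -1.2832 + -0.7644i, |z|^2 = 2.2309
Iter 3: z = 0.2072 + 3.0385i, |z|^2 = 9.2753
Escaped at iteration 3

Answer: 3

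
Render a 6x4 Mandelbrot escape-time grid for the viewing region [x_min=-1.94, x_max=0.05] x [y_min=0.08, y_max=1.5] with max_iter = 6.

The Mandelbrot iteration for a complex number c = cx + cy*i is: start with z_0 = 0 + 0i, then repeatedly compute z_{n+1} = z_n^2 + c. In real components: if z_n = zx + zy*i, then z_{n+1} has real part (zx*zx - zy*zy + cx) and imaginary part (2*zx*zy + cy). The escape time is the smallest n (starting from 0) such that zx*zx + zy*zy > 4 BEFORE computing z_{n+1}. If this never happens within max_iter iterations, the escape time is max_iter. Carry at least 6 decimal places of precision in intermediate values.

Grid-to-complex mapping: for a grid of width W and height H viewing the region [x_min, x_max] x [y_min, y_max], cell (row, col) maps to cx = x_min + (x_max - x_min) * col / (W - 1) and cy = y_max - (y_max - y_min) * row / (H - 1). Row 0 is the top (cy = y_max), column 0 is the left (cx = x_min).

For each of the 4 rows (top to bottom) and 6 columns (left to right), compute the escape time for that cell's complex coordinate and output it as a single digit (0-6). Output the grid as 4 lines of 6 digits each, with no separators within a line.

Answer: 112222
123354
134666
466666

Derivation:
(row=0, col=0): c = -1.9400 + 1.5000i → escape time 1
(row=0, col=1): c = -1.5420 + 1.5000i → escape time 1
(row=0, col=2): c = -1.1440 + 1.5000i → escape time 2
(row=0, col=3): c = -0.7460 + 1.5000i → escape time 2
(row=0, col=4): c = -0.3480 + 1.5000i → escape time 2
(row=0, col=5): c = 0.0500 + 1.5000i → escape time 2
(row=1, col=0): c = -1.9400 + 1.0267i → escape time 1
(row=1, col=1): c = -1.5420 + 1.0267i → escape time 2
(row=1, col=2): c = -1.1440 + 1.0267i → escape time 3
(row=1, col=3): c = -0.7460 + 1.0267i → escape time 3
(row=1, col=4): c = -0.3480 + 1.0267i → escape time 5
(row=1, col=5): c = 0.0500 + 1.0267i → escape time 4
(row=2, col=0): c = -1.9400 + 0.5533i → escape time 1
(row=2, col=1): c = -1.5420 + 0.5533i → escape time 3
(row=2, col=2): c = -1.1440 + 0.5533i → escape time 4
(row=2, col=3): c = -0.7460 + 0.5533i → escape time 6
(row=2, col=4): c = -0.3480 + 0.5533i → escape time 6
(row=2, col=5): c = 0.0500 + 0.5533i → escape time 6
(row=3, col=0): c = -1.9400 + 0.0800i → escape time 4
(row=3, col=1): c = -1.5420 + 0.0800i → escape time 6
(row=3, col=2): c = -1.1440 + 0.0800i → escape time 6
(row=3, col=3): c = -0.7460 + 0.0800i → escape time 6
(row=3, col=4): c = -0.3480 + 0.0800i → escape time 6
(row=3, col=5): c = 0.0500 + 0.0800i → escape time 6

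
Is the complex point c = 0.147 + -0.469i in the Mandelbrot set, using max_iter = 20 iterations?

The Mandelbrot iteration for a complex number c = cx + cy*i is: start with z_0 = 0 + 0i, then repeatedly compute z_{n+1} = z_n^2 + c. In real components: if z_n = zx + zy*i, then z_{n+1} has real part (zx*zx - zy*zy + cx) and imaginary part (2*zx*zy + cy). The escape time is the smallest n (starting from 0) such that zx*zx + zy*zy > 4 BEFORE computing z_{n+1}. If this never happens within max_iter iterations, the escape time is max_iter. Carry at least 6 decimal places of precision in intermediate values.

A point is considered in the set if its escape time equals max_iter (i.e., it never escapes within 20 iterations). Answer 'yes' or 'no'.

z_0 = 0 + 0i, c = 0.1470 + -0.4690i
Iter 1: z = 0.1470 + -0.4690i, |z|^2 = 0.2416
Iter 2: z = -0.0514 + -0.6069i, |z|^2 = 0.3709
Iter 3: z = -0.2187 + -0.4067i, |z|^2 = 0.2132
Iter 4: z = 0.0294 + -0.2911i, |z|^2 = 0.0856
Iter 5: z = 0.0631 + -0.4861i, |z|^2 = 0.2403
Iter 6: z = -0.0854 + -0.5304i, |z|^2 = 0.2886
Iter 7: z = -0.1270 + -0.3785i, |z|^2 = 0.1594
Iter 8: z = 0.0199 + -0.3729i, |z|^2 = 0.1394
Iter 9: z = 0.0084 + -0.4838i, |z|^2 = 0.2342
Iter 10: z = -0.0870 + -0.4771i, |z|^2 = 0.2352
Iter 11: z = -0.0730 + -0.3860i, |z|^2 = 0.1543
Iter 12: z = 0.0034 + -0.4126i, |z|^2 = 0.1703
Iter 13: z = -0.0232 + -0.4718i, |z|^2 = 0.2231
Iter 14: z = -0.0750 + -0.4471i, |z|^2 = 0.2055
Iter 15: z = -0.0472 + -0.4019i, |z|^2 = 0.1638
Iter 16: z = -0.0123 + -0.4310i, |z|^2 = 0.1859
Iter 17: z = -0.0386 + -0.4584i, |z|^2 = 0.2116
Iter 18: z = -0.0616 + -0.4336i, |z|^2 = 0.1918
Iter 19: z = -0.0372 + -0.4156i, |z|^2 = 0.1741
Did not escape in 20 iterations → in set

Answer: yes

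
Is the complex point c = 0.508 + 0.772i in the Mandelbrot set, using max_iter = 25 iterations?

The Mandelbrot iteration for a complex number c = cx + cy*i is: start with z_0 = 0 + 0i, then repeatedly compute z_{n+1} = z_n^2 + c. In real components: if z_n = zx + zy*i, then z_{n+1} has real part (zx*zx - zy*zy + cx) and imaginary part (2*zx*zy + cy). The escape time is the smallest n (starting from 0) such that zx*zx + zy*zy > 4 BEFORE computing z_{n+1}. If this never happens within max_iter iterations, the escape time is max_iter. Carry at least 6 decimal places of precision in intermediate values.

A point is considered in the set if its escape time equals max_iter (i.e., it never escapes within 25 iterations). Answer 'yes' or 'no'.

z_0 = 0 + 0i, c = 0.5080 + 0.7720i
Iter 1: z = 0.5080 + 0.7720i, |z|^2 = 0.8540
Iter 2: z = 0.1701 + 1.5564i, |z|^2 = 2.4512
Iter 3: z = -1.8853 + 1.3014i, |z|^2 = 5.2480
Escaped at iteration 3

Answer: no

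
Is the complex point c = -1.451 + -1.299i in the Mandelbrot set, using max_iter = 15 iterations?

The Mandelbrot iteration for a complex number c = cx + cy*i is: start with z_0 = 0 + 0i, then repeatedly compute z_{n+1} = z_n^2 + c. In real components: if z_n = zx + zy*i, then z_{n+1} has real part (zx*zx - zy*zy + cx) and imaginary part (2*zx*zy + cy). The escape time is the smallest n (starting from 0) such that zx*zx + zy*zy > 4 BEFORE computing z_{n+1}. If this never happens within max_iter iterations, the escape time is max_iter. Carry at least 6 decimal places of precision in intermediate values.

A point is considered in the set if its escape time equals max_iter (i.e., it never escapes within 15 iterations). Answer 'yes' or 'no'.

Answer: no

Derivation:
z_0 = 0 + 0i, c = -1.4510 + -1.2990i
Iter 1: z = -1.4510 + -1.2990i, |z|^2 = 3.7928
Iter 2: z = -1.0330 + 2.4707i, |z|^2 = 7.1714
Escaped at iteration 2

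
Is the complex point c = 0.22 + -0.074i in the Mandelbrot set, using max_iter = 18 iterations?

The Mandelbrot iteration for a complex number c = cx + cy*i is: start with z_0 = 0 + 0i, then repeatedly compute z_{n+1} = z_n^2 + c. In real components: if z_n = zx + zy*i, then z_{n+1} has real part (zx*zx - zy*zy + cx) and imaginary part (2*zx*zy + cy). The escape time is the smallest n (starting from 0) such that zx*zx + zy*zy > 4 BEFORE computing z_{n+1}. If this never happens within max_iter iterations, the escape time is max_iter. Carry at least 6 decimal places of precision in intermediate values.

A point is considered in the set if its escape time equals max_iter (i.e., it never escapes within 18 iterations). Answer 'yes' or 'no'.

z_0 = 0 + 0i, c = 0.2200 + -0.0740i
Iter 1: z = 0.2200 + -0.0740i, |z|^2 = 0.0539
Iter 2: z = 0.2629 + -0.1066i, |z|^2 = 0.0805
Iter 3: z = 0.2778 + -0.1300i, |z|^2 = 0.0941
Iter 4: z = 0.2802 + -0.1462i, |z|^2 = 0.0999
Iter 5: z = 0.2772 + -0.1560i, |z|^2 = 0.1011
Iter 6: z = 0.2725 + -0.1605i, |z|^2 = 0.1000
Iter 7: z = 0.2685 + -0.1614i, |z|^2 = 0.0982
Iter 8: z = 0.2660 + -0.1607i, |z|^2 = 0.0966
Iter 9: z = 0.2649 + -0.1595i, |z|^2 = 0.0956
Iter 10: z = 0.2648 + -0.1585i, |z|^2 = 0.0952
Iter 11: z = 0.2650 + -0.1579i, |z|^2 = 0.0952
Iter 12: z = 0.2653 + -0.1577i, |z|^2 = 0.0952
Iter 13: z = 0.2655 + -0.1577i, |z|^2 = 0.0953
Iter 14: z = 0.2656 + -0.1577i, |z|^2 = 0.0954
Iter 15: z = 0.2657 + -0.1578i, |z|^2 = 0.0955
Iter 16: z = 0.2657 + -0.1578i, |z|^2 = 0.0955
Iter 17: z = 0.2657 + -0.1579i, |z|^2 = 0.0955
Did not escape in 18 iterations → in set

Answer: yes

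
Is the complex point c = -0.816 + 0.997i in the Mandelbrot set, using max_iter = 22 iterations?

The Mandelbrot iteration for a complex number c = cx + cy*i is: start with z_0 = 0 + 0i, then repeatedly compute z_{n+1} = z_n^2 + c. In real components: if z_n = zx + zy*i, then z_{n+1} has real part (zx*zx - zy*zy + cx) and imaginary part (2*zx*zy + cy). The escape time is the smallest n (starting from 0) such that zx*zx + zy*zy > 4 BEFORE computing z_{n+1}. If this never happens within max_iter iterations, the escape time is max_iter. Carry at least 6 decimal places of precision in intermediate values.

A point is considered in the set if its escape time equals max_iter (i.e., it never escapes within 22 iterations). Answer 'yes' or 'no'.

Answer: no

Derivation:
z_0 = 0 + 0i, c = -0.8160 + 0.9970i
Iter 1: z = -0.8160 + 0.9970i, |z|^2 = 1.6599
Iter 2: z = -1.1442 + -0.6301i, |z|^2 = 1.7061
Iter 3: z = 0.0961 + 2.4389i, |z|^2 = 5.9573
Escaped at iteration 3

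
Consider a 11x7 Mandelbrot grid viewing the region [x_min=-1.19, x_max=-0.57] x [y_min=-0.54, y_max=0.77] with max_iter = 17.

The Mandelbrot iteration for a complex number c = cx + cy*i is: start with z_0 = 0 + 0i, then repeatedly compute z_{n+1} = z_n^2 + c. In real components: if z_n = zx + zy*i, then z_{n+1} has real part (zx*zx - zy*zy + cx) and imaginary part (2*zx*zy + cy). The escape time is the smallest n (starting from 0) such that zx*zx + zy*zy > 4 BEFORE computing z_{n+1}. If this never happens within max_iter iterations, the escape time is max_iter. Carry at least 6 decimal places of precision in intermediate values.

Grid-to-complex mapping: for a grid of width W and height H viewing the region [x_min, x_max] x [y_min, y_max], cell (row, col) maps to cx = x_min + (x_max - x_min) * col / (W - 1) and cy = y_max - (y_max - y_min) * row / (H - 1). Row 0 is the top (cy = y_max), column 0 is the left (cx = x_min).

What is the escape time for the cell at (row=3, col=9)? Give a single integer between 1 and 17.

z_0 = 0 + 0i, c = -0.6320 + 0.1150i
Iter 1: z = -0.6320 + 0.1150i, |z|^2 = 0.4126
Iter 2: z = -0.2458 + -0.0304i, |z|^2 = 0.0613
Iter 3: z = -0.5725 + 0.1299i, |z|^2 = 0.3446
Iter 4: z = -0.3211 + -0.0338i, |z|^2 = 0.1043
Iter 5: z = -0.5300 + 0.1367i, |z|^2 = 0.2996
Iter 6: z = -0.3698 + -0.0299i, |z|^2 = 0.1376
Iter 7: z = -0.4962 + 0.1371i, |z|^2 = 0.2650
Iter 8: z = -0.4046 + -0.0211i, |z|^2 = 0.1642
Iter 9: z = -0.4687 + 0.1320i, |z|^2 = 0.2371
Iter 10: z = -0.4297 + -0.0088i, |z|^2 = 0.1847
Iter 11: z = -0.4474 + 0.1225i, |z|^2 = 0.2152
Iter 12: z = -0.4468 + 0.0053i, |z|^2 = 0.1997
Iter 13: z = -0.4324 + 0.1102i, |z|^2 = 0.1991
Iter 14: z = -0.4572 + 0.0197i, |z|^2 = 0.2094
Iter 15: z = -0.4233 + 0.0970i, |z|^2 = 0.1886
Iter 16: z = -0.4622 + 0.0329i, |z|^2 = 0.2147

Answer: 17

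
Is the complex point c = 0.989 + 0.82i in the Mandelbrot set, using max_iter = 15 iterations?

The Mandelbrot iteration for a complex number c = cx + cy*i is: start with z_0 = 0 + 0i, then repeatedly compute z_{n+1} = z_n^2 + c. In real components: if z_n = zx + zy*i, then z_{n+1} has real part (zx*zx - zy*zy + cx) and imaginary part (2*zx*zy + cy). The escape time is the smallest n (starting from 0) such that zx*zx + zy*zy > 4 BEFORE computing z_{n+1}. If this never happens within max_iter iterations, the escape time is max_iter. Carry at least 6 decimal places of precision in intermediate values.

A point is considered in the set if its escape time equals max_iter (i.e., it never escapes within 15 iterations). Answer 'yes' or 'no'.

Answer: no

Derivation:
z_0 = 0 + 0i, c = 0.9890 + 0.8200i
Iter 1: z = 0.9890 + 0.8200i, |z|^2 = 1.6505
Iter 2: z = 1.2947 + 2.4420i, |z|^2 = 7.6395
Escaped at iteration 2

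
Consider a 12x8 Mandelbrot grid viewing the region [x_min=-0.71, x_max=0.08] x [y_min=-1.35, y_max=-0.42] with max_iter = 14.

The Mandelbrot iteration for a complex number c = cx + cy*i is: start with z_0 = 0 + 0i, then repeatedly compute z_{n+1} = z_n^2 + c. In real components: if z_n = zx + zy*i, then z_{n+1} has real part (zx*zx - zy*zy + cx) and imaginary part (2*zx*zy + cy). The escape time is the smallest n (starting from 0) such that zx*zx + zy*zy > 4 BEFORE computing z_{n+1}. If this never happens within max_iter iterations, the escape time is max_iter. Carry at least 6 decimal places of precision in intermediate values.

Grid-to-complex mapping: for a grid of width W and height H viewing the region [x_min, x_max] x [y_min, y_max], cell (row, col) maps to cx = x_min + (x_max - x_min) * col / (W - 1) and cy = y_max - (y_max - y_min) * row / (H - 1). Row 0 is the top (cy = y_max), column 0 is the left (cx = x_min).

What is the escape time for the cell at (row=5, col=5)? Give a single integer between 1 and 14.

Answer: 4

Derivation:
z_0 = 0 + 0i, c = -0.3509 + -1.0843i
Iter 1: z = -0.3509 + -1.0843i, |z|^2 = 1.2988
Iter 2: z = -1.4034 + -0.3233i, |z|^2 = 2.0742
Iter 3: z = 1.5142 + -0.1768i, |z|^2 = 2.3241
Iter 4: z = 1.9107 + -1.6196i, |z|^2 = 6.2741
Escaped at iteration 4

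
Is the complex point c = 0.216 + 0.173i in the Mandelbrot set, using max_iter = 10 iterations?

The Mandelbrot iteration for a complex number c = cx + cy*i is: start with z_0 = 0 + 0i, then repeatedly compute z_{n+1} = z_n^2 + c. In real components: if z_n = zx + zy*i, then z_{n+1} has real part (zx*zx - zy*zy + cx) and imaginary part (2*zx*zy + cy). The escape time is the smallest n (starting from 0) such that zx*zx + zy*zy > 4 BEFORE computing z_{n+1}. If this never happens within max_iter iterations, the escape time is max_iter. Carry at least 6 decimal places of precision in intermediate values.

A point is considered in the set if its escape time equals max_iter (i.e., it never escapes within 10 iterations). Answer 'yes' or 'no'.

Answer: yes

Derivation:
z_0 = 0 + 0i, c = 0.2160 + 0.1730i
Iter 1: z = 0.2160 + 0.1730i, |z|^2 = 0.0766
Iter 2: z = 0.2327 + 0.2477i, |z|^2 = 0.1155
Iter 3: z = 0.2088 + 0.2883i, |z|^2 = 0.1267
Iter 4: z = 0.1765 + 0.2934i, |z|^2 = 0.1172
Iter 5: z = 0.1611 + 0.2765i, |z|^2 = 0.1024
Iter 6: z = 0.1655 + 0.2621i, |z|^2 = 0.0961
Iter 7: z = 0.1747 + 0.2597i, |z|^2 = 0.0980
Iter 8: z = 0.1791 + 0.2637i, |z|^2 = 0.1016
Iter 9: z = 0.1785 + 0.2675i, |z|^2 = 0.1034
Did not escape in 10 iterations → in set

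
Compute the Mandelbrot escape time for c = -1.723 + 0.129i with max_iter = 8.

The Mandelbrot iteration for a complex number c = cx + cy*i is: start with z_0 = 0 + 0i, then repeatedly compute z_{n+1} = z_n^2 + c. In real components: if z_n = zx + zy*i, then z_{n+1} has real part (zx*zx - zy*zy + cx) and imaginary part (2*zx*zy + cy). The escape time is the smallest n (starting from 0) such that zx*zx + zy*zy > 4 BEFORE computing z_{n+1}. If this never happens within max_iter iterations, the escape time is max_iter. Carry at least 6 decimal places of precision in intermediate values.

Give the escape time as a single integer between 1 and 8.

Answer: 4

Derivation:
z_0 = 0 + 0i, c = -1.7230 + 0.1290i
Iter 1: z = -1.7230 + 0.1290i, |z|^2 = 2.9854
Iter 2: z = 1.2291 + -0.3155i, |z|^2 = 1.6102
Iter 3: z = -0.3119 + -0.6466i, |z|^2 = 0.5154
Iter 4: z = -2.0439 + 0.5324i, |z|^2 = 4.4608
Escaped at iteration 4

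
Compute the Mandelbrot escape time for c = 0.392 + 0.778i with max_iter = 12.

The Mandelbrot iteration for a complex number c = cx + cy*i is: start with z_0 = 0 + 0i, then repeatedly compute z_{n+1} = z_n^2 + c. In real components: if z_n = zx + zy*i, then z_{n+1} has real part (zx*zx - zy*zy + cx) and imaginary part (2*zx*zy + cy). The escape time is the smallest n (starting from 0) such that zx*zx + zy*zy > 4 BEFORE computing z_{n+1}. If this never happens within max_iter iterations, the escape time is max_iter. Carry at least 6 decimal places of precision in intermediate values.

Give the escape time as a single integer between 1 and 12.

Answer: 4

Derivation:
z_0 = 0 + 0i, c = 0.3920 + 0.7780i
Iter 1: z = 0.3920 + 0.7780i, |z|^2 = 0.7589
Iter 2: z = -0.0596 + 1.3880i, |z|^2 = 1.9300
Iter 3: z = -1.5309 + 0.6125i, |z|^2 = 2.7187
Iter 4: z = 2.3604 + -1.0973i, |z|^2 = 6.7754
Escaped at iteration 4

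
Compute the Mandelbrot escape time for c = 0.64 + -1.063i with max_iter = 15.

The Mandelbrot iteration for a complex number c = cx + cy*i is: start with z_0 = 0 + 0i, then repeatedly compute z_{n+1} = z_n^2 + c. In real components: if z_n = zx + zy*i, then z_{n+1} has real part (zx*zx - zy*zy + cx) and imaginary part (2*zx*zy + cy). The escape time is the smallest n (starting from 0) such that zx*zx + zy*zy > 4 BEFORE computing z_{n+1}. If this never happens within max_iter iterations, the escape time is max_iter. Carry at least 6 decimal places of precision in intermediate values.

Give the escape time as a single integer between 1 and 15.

Answer: 2

Derivation:
z_0 = 0 + 0i, c = 0.6400 + -1.0630i
Iter 1: z = 0.6400 + -1.0630i, |z|^2 = 1.5396
Iter 2: z = -0.0804 + -2.4236i, |z|^2 = 5.8805
Escaped at iteration 2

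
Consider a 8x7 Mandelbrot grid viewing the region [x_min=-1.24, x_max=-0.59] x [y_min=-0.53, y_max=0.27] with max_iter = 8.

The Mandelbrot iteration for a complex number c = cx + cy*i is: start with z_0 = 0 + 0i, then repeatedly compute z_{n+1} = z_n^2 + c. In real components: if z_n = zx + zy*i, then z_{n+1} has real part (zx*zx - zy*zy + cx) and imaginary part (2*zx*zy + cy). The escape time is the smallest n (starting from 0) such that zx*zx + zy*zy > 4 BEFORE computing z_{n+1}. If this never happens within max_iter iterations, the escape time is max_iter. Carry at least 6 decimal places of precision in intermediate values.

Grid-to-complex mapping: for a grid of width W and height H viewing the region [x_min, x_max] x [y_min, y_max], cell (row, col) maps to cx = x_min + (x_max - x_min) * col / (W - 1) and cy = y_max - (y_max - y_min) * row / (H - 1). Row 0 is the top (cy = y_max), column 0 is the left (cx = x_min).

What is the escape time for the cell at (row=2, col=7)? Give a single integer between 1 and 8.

z_0 = 0 + 0i, c = -0.5900 + 0.0033i
Iter 1: z = -0.5900 + 0.0033i, |z|^2 = 0.3481
Iter 2: z = -0.2419 + -0.0006i, |z|^2 = 0.0585
Iter 3: z = -0.5315 + 0.0036i, |z|^2 = 0.2825
Iter 4: z = -0.3075 + -0.0005i, |z|^2 = 0.0946
Iter 5: z = -0.4954 + 0.0037i, |z|^2 = 0.2455
Iter 6: z = -0.3446 + -0.0003i, |z|^2 = 0.1187
Iter 7: z = -0.4713 + 0.0035i, |z|^2 = 0.2221

Answer: 8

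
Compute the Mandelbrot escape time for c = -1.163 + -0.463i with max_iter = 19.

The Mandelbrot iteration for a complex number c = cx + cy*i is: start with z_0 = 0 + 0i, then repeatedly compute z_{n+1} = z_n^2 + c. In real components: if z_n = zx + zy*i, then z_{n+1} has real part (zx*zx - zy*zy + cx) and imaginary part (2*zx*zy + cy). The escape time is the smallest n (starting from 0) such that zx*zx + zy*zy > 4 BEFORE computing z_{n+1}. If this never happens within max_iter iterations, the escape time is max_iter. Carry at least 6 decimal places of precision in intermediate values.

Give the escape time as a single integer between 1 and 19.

Answer: 5

Derivation:
z_0 = 0 + 0i, c = -1.1630 + -0.4630i
Iter 1: z = -1.1630 + -0.4630i, |z|^2 = 1.5669
Iter 2: z = -0.0248 + 0.6139i, |z|^2 = 0.3775
Iter 3: z = -1.5393 + -0.4935i, |z|^2 = 2.6130
Iter 4: z = 0.9630 + 1.0561i, |z|^2 = 2.0427
Iter 5: z = -1.3511 + 1.5711i, |z|^2 = 4.2938
Escaped at iteration 5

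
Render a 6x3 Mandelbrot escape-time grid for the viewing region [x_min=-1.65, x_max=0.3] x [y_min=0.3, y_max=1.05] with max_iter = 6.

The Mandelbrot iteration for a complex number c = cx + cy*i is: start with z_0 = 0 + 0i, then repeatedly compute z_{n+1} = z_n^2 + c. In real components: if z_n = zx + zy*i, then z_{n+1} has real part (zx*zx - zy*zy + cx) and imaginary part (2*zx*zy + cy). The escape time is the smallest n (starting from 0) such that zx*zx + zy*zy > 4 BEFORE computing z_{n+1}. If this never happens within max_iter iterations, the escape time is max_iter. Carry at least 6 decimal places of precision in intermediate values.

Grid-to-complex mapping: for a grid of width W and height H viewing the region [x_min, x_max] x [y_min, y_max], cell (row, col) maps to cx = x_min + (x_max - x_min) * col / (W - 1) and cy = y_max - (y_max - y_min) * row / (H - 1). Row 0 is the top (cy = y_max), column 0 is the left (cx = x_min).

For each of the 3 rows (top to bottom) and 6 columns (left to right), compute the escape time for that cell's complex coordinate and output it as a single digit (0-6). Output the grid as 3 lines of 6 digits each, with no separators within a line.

(row=0, col=0): c = -1.6500 + 1.0500i → escape time 2
(row=0, col=1): c = -1.2600 + 1.0500i → escape time 3
(row=0, col=2): c = -0.8700 + 1.0500i → escape time 3
(row=0, col=3): c = -0.4800 + 1.0500i → escape time 4
(row=0, col=4): c = -0.0900 + 1.0500i → escape time 6
(row=0, col=5): c = 0.3000 + 1.0500i → escape time 3
(row=1, col=0): c = -1.6500 + 0.6750i → escape time 3
(row=1, col=1): c = -1.2600 + 0.6750i → escape time 3
(row=1, col=2): c = -0.8700 + 0.6750i → escape time 4
(row=1, col=3): c = -0.4800 + 0.6750i → escape time 6
(row=1, col=4): c = -0.0900 + 0.6750i → escape time 6
(row=1, col=5): c = 0.3000 + 0.6750i → escape time 6
(row=2, col=0): c = -1.6500 + 0.3000i → escape time 4
(row=2, col=1): c = -1.2600 + 0.3000i → escape time 6
(row=2, col=2): c = -0.8700 + 0.3000i → escape time 6
(row=2, col=3): c = -0.4800 + 0.3000i → escape time 6
(row=2, col=4): c = -0.0900 + 0.3000i → escape time 6
(row=2, col=5): c = 0.3000 + 0.3000i → escape time 6

Answer: 233463
334666
466666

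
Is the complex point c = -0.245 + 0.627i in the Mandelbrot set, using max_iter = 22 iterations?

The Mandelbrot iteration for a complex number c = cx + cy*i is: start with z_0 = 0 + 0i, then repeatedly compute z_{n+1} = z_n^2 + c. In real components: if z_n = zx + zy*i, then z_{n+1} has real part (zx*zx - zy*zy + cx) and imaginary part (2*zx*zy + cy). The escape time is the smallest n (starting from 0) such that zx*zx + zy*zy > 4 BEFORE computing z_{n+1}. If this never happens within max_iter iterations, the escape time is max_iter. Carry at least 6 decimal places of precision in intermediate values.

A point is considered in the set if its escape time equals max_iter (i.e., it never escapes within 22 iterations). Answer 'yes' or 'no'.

Answer: yes

Derivation:
z_0 = 0 + 0i, c = -0.2450 + 0.6270i
Iter 1: z = -0.2450 + 0.6270i, |z|^2 = 0.4532
Iter 2: z = -0.5781 + 0.3198i, |z|^2 = 0.4365
Iter 3: z = -0.0130 + 0.2573i, |z|^2 = 0.0664
Iter 4: z = -0.3110 + 0.6203i, |z|^2 = 0.4815
Iter 5: z = -0.5330 + 0.2412i, |z|^2 = 0.3423
Iter 6: z = -0.0190 + 0.3699i, |z|^2 = 0.1372
Iter 7: z = -0.3815 + 0.6129i, |z|^2 = 0.5212
Iter 8: z = -0.4751 + 0.1594i, |z|^2 = 0.2512
Iter 9: z = -0.0447 + 0.4755i, |z|^2 = 0.2281
Iter 10: z = -0.4692 + 0.5845i, |z|^2 = 0.5618
Iter 11: z = -0.3666 + 0.0785i, |z|^2 = 0.1405
Iter 12: z = -0.1168 + 0.5694i, |z|^2 = 0.3379
Iter 13: z = -0.5556 + 0.4940i, |z|^2 = 0.5527
Iter 14: z = -0.1803 + 0.0781i, |z|^2 = 0.0386
Iter 15: z = -0.2186 + 0.5988i, |z|^2 = 0.4064
Iter 16: z = -0.5558 + 0.3652i, |z|^2 = 0.4423
Iter 17: z = -0.0694 + 0.2210i, |z|^2 = 0.0537
Iter 18: z = -0.2890 + 0.5963i, |z|^2 = 0.4391
Iter 19: z = -0.5171 + 0.2823i, |z|^2 = 0.3470
Iter 20: z = -0.0573 + 0.3351i, |z|^2 = 0.1156
Iter 21: z = -0.3540 + 0.5886i, |z|^2 = 0.4717
Did not escape in 22 iterations → in set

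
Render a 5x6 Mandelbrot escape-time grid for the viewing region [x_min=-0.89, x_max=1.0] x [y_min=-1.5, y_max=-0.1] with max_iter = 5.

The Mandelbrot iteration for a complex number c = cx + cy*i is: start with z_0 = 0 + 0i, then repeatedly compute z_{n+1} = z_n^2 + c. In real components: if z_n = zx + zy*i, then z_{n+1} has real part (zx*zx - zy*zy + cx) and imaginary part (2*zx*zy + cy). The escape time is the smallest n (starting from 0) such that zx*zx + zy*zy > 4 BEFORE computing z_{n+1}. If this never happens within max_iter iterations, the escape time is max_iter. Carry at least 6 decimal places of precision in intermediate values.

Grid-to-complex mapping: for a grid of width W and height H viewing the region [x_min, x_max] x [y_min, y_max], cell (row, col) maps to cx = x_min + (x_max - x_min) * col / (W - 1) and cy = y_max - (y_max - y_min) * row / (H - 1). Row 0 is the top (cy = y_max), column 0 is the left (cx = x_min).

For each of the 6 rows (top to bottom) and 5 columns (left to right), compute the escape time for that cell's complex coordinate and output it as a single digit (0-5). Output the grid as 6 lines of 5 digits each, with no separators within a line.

Answer: 55552
55552
45532
35532
33322
22222

Derivation:
(row=0, col=0): c = -0.8900 + -0.1000i → escape time 5
(row=0, col=1): c = -0.4175 + -0.1000i → escape time 5
(row=0, col=2): c = 0.0550 + -0.1000i → escape time 5
(row=0, col=3): c = 0.5275 + -0.1000i → escape time 5
(row=0, col=4): c = 1.0000 + -0.1000i → escape time 2
(row=1, col=0): c = -0.8900 + -0.3800i → escape time 5
(row=1, col=1): c = -0.4175 + -0.3800i → escape time 5
(row=1, col=2): c = 0.0550 + -0.3800i → escape time 5
(row=1, col=3): c = 0.5275 + -0.3800i → escape time 5
(row=1, col=4): c = 1.0000 + -0.3800i → escape time 2
(row=2, col=0): c = -0.8900 + -0.6600i → escape time 4
(row=2, col=1): c = -0.4175 + -0.6600i → escape time 5
(row=2, col=2): c = 0.0550 + -0.6600i → escape time 5
(row=2, col=3): c = 0.5275 + -0.6600i → escape time 3
(row=2, col=4): c = 1.0000 + -0.6600i → escape time 2
(row=3, col=0): c = -0.8900 + -0.9400i → escape time 3
(row=3, col=1): c = -0.4175 + -0.9400i → escape time 5
(row=3, col=2): c = 0.0550 + -0.9400i → escape time 5
(row=3, col=3): c = 0.5275 + -0.9400i → escape time 3
(row=3, col=4): c = 1.0000 + -0.9400i → escape time 2
(row=4, col=0): c = -0.8900 + -1.2200i → escape time 3
(row=4, col=1): c = -0.4175 + -1.2200i → escape time 3
(row=4, col=2): c = 0.0550 + -1.2200i → escape time 3
(row=4, col=3): c = 0.5275 + -1.2200i → escape time 2
(row=4, col=4): c = 1.0000 + -1.2200i → escape time 2
(row=5, col=0): c = -0.8900 + -1.5000i → escape time 2
(row=5, col=1): c = -0.4175 + -1.5000i → escape time 2
(row=5, col=2): c = 0.0550 + -1.5000i → escape time 2
(row=5, col=3): c = 0.5275 + -1.5000i → escape time 2
(row=5, col=4): c = 1.0000 + -1.5000i → escape time 2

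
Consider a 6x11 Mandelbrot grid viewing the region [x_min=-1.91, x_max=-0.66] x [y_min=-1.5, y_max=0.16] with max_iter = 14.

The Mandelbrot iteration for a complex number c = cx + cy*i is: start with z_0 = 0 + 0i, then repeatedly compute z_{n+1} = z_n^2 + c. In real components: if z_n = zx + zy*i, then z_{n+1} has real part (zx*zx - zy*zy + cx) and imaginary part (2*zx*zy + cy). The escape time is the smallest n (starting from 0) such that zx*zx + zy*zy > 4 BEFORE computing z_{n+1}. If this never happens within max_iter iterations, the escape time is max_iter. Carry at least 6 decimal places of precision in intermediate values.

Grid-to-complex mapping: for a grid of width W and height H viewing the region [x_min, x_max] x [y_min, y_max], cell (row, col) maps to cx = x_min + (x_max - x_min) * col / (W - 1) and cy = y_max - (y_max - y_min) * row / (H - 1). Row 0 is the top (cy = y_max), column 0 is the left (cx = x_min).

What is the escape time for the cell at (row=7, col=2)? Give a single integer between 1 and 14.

Answer: 3

Derivation:
z_0 = 0 + 0i, c = -1.4100 + -1.0020i
Iter 1: z = -1.4100 + -1.0020i, |z|^2 = 2.9921
Iter 2: z = -0.4259 + 1.8236i, |z|^2 = 3.5071
Iter 3: z = -4.5543 + -2.5554i, |z|^2 = 27.2714
Escaped at iteration 3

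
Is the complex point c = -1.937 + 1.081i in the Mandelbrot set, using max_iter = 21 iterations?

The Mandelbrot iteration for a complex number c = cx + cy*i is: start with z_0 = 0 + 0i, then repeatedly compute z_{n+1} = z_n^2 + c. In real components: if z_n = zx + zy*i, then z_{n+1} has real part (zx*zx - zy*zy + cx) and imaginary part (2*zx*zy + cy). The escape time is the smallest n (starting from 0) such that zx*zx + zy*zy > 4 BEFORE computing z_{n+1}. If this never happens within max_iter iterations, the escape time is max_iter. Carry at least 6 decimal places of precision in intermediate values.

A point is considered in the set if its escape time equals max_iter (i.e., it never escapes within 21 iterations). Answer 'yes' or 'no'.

z_0 = 0 + 0i, c = -1.9370 + 1.0810i
Iter 1: z = -1.9370 + 1.0810i, |z|^2 = 4.9205
Escaped at iteration 1

Answer: no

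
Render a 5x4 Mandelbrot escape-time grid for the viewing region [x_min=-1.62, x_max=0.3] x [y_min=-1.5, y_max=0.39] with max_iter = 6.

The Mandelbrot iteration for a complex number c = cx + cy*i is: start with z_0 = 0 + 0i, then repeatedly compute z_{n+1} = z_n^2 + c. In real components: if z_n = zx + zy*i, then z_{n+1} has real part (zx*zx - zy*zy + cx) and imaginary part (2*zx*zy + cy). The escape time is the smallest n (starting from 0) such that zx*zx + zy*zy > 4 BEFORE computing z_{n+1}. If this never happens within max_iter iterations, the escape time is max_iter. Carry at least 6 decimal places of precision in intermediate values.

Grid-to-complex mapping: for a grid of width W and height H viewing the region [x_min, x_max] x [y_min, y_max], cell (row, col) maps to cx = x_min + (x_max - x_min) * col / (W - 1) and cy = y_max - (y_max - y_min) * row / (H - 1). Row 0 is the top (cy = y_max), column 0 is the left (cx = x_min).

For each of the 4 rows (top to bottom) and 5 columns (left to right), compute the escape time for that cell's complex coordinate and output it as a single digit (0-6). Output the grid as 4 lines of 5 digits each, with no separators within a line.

(row=0, col=0): c = -1.6200 + 0.3900i → escape time 4
(row=0, col=1): c = -1.1400 + 0.3900i → escape time 6
(row=0, col=2): c = -0.6600 + 0.3900i → escape time 6
(row=0, col=3): c = -0.1800 + 0.3900i → escape time 6
(row=0, col=4): c = 0.3000 + 0.3900i → escape time 6
(row=1, col=0): c = -1.6200 + -0.2400i → escape time 4
(row=1, col=1): c = -1.1400 + -0.2400i → escape time 6
(row=1, col=2): c = -0.6600 + -0.2400i → escape time 6
(row=1, col=3): c = -0.1800 + -0.2400i → escape time 6
(row=1, col=4): c = 0.3000 + -0.2400i → escape time 6
(row=2, col=0): c = -1.6200 + -0.8700i → escape time 3
(row=2, col=1): c = -1.1400 + -0.8700i → escape time 3
(row=2, col=2): c = -0.6600 + -0.8700i → escape time 4
(row=2, col=3): c = -0.1800 + -0.8700i → escape time 6
(row=2, col=4): c = 0.3000 + -0.8700i → escape time 4
(row=3, col=0): c = -1.6200 + -1.5000i → escape time 1
(row=3, col=1): c = -1.1400 + -1.5000i → escape time 2
(row=3, col=2): c = -0.6600 + -1.5000i → escape time 2
(row=3, col=3): c = -0.1800 + -1.5000i → escape time 2
(row=3, col=4): c = 0.3000 + -1.5000i → escape time 2

Answer: 46666
46666
33464
12222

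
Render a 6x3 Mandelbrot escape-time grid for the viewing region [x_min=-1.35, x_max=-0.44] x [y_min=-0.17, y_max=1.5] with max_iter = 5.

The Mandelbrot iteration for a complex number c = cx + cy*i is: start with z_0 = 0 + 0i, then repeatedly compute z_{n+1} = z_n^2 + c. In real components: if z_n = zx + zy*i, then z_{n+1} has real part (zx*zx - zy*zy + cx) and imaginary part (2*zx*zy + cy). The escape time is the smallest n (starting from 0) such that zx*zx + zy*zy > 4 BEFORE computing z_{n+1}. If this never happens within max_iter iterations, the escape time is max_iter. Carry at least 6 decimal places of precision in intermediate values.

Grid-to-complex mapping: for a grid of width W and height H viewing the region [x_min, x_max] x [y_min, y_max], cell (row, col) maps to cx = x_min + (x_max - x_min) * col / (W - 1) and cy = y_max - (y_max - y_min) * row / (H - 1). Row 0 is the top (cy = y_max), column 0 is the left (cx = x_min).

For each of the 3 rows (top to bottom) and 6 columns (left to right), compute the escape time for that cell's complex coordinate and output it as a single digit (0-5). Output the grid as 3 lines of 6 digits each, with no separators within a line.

(row=0, col=0): c = -1.3500 + 1.5000i → escape time 1
(row=0, col=1): c = -1.1680 + 1.5000i → escape time 2
(row=0, col=2): c = -0.9860 + 1.5000i → escape time 2
(row=0, col=3): c = -0.8040 + 1.5000i → escape time 2
(row=0, col=4): c = -0.6220 + 1.5000i → escape time 2
(row=0, col=5): c = -0.4400 + 1.5000i → escape time 2
(row=1, col=0): c = -1.3500 + 0.6650i → escape time 3
(row=1, col=1): c = -1.1680 + 0.6650i → escape time 3
(row=1, col=2): c = -0.9860 + 0.6650i → escape time 4
(row=1, col=3): c = -0.8040 + 0.6650i → escape time 5
(row=1, col=4): c = -0.6220 + 0.6650i → escape time 5
(row=1, col=5): c = -0.4400 + 0.6650i → escape time 5
(row=2, col=0): c = -1.3500 + -0.1700i → escape time 5
(row=2, col=1): c = -1.1680 + -0.1700i → escape time 5
(row=2, col=2): c = -0.9860 + -0.1700i → escape time 5
(row=2, col=3): c = -0.8040 + -0.1700i → escape time 5
(row=2, col=4): c = -0.6220 + -0.1700i → escape time 5
(row=2, col=5): c = -0.4400 + -0.1700i → escape time 5

Answer: 122222
334555
555555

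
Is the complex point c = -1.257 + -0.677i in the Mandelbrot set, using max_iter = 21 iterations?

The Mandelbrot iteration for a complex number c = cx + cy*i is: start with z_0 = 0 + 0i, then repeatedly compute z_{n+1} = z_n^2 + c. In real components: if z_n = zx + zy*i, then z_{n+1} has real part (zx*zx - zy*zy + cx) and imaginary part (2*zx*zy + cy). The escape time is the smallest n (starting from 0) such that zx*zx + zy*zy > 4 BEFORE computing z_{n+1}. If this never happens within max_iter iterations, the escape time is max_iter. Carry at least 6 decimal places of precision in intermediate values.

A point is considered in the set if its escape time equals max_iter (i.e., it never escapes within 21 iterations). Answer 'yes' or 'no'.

z_0 = 0 + 0i, c = -1.2570 + -0.6770i
Iter 1: z = -1.2570 + -0.6770i, |z|^2 = 2.0384
Iter 2: z = -0.1353 + 1.0250i, |z|^2 = 1.0689
Iter 3: z = -2.2893 + -0.9543i, |z|^2 = 6.1515
Escaped at iteration 3

Answer: no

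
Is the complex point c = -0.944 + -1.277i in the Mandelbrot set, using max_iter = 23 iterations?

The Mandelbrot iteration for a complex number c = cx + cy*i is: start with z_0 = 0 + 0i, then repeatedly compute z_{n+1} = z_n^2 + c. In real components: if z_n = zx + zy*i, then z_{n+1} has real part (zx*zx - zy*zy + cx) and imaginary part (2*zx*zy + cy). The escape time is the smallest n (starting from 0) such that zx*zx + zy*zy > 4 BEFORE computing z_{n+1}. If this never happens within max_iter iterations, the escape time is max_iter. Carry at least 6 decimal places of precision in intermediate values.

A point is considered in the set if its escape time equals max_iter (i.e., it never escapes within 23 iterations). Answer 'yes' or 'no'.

Answer: no

Derivation:
z_0 = 0 + 0i, c = -0.9440 + -1.2770i
Iter 1: z = -0.9440 + -1.2770i, |z|^2 = 2.5219
Iter 2: z = -1.6836 + 1.1340i, |z|^2 = 4.1204
Escaped at iteration 2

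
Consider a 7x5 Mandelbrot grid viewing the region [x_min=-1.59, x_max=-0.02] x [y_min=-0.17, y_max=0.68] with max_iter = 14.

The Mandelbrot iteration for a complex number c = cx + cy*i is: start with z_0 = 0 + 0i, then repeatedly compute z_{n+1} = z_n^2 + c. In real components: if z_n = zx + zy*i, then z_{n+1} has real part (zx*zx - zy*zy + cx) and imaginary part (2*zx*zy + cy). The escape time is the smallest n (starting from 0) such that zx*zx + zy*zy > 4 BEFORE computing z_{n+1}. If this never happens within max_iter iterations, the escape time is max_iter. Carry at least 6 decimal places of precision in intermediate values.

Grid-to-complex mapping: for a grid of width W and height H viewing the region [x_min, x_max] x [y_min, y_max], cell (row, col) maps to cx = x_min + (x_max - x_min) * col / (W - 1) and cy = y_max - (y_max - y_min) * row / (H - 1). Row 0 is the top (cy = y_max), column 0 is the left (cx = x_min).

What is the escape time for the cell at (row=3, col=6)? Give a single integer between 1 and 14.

Answer: 14

Derivation:
z_0 = 0 + 0i, c = -0.0200 + 0.0425i
Iter 1: z = -0.0200 + 0.0425i, |z|^2 = 0.0022
Iter 2: z = -0.0214 + 0.0408i, |z|^2 = 0.0021
Iter 3: z = -0.0212 + 0.0408i, |z|^2 = 0.0021
Iter 4: z = -0.0212 + 0.0408i, |z|^2 = 0.0021
Iter 5: z = -0.0212 + 0.0408i, |z|^2 = 0.0021
Iter 6: z = -0.0212 + 0.0408i, |z|^2 = 0.0021
Iter 7: z = -0.0212 + 0.0408i, |z|^2 = 0.0021
Iter 8: z = -0.0212 + 0.0408i, |z|^2 = 0.0021
Iter 9: z = -0.0212 + 0.0408i, |z|^2 = 0.0021
Iter 10: z = -0.0212 + 0.0408i, |z|^2 = 0.0021
Iter 11: z = -0.0212 + 0.0408i, |z|^2 = 0.0021
Iter 12: z = -0.0212 + 0.0408i, |z|^2 = 0.0021
Iter 13: z = -0.0212 + 0.0408i, |z|^2 = 0.0021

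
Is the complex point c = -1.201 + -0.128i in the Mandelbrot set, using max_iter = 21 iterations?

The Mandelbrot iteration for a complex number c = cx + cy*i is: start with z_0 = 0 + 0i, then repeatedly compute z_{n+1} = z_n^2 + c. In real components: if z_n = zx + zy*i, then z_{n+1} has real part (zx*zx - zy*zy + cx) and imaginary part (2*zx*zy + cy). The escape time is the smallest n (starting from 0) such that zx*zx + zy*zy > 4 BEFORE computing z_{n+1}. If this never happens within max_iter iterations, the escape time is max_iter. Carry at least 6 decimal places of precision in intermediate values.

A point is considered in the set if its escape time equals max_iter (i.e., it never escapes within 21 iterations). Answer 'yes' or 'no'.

z_0 = 0 + 0i, c = -1.2010 + -0.1280i
Iter 1: z = -1.2010 + -0.1280i, |z|^2 = 1.4588
Iter 2: z = 0.2250 + 0.1795i, |z|^2 = 0.0828
Iter 3: z = -1.1826 + -0.0472i, |z|^2 = 1.4007
Iter 4: z = 0.1952 + -0.0163i, |z|^2 = 0.0384
Iter 5: z = -1.1631 + -0.1344i, |z|^2 = 1.3710
Iter 6: z = 0.1339 + 0.1845i, |z|^2 = 0.0520
Iter 7: z = -1.2171 + -0.0786i, |z|^2 = 1.4876
Iter 8: z = 0.2743 + 0.0633i, |z|^2 = 0.0792
Iter 9: z = -1.1298 + -0.0933i, |z|^2 = 1.2851
Iter 10: z = 0.0667 + 0.0827i, |z|^2 = 0.0113
Iter 11: z = -1.2034 + -0.1170i, |z|^2 = 1.4618
Iter 12: z = 0.2335 + 0.1535i, |z|^2 = 0.0781
Iter 13: z = -1.1700 + -0.0563i, |z|^2 = 1.3722
Iter 14: z = 0.1648 + 0.0038i, |z|^2 = 0.0272
Iter 15: z = -1.1738 + -0.1267i, |z|^2 = 1.3940
Iter 16: z = 0.1608 + 0.1696i, |z|^2 = 0.0546
Iter 17: z = -1.2039 + -0.0735i, |z|^2 = 1.4547
Iter 18: z = 0.2429 + 0.0489i, |z|^2 = 0.0614
Iter 19: z = -1.1444 + -0.1043i, |z|^2 = 1.3205
Iter 20: z = 0.0977 + 0.1106i, |z|^2 = 0.0218
Did not escape in 21 iterations → in set

Answer: yes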